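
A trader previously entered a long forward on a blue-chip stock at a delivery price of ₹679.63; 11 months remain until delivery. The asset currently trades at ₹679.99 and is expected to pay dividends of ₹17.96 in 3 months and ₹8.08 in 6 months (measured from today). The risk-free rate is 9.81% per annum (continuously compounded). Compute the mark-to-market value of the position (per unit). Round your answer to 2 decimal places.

₹33.59

PV(remaining dividends) I = 17.96·e^(−0.0981·3/12) + 8.08·e^(−0.0981·6/12) = 25.2181
Current forward F = (S − I)·e^(rT) = (679.99 − 25.2181)·e^(0.0981·11/12) = 654.7719 × 1.094092 = 716.3807
Value (long) = (F − K)·e^(−rT) = (716.3807 − 679.63) × 0.914000 = 33.5901
Value = ₹33.59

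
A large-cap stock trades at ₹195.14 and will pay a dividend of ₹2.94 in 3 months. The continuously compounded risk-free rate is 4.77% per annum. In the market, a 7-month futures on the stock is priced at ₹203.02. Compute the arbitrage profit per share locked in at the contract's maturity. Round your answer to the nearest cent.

PV(dividends) I = 2.94·e^(−0.0477·3/12) = 2.9051
Fair futures F* = (S − I)·e^(rT) = (195.14 − 2.9051)·e^0.027825 = 192.2349 × 1.028216 = 197.6590
Market ₹203.02 > fair 197.6590: forward overpriced → cash-and-carry (borrow at r, buy the stock and collect the dividends, short the forward).
Profit at T = |F_mkt − F*| = |203.02 − 197.6590| = ₹5.36 per share

₹5.36 per share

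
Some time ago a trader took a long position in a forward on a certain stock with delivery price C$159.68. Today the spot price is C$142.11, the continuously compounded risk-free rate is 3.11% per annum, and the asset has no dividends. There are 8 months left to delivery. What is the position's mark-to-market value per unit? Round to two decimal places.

Current fair forward for the remaining 8 months: F = S·e^(r·T), r = 0.0311
F = 142.11 · e^(0.0311 × 8/12) = 142.11 × 1.020950 = 145.0872
Value of long forward = (F − K)·e^(−rT) = (145.0872 − 159.68) · e^(−0.0311·8/12)
= -14.5928 × 0.979480 = -14.29

-C$14.29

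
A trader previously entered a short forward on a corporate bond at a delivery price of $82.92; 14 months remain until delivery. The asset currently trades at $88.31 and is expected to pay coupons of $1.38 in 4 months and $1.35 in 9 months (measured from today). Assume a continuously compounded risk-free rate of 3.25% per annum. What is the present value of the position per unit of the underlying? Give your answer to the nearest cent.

PV(remaining coupons) I = 1.38·e^(−0.0325·4/12) + 1.35·e^(−0.0325·9/12) = 2.6826
Current forward F = (S − I)·e^(rT) = (88.31 − 2.6826)·e^(0.0325·14/12) = 85.6274 × 1.038645 = 88.9365
Value (long) = (F − K)·e^(−rT) = (88.9365 − 82.92) × 0.962793 = 5.7926
Short position value = −(long value) = -$5.79

-$5.79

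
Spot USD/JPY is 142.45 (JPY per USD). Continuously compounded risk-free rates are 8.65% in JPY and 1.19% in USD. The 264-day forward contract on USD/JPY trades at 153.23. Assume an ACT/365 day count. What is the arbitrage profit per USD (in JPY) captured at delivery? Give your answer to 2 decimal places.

Fair forward: F* = S·e^(carry·T), with carry = (r_JPY − r_USD) = 0.0865 − 0.0119 = 0.0746
F* = 142.45 · e^(0.0746 × 264/365) = 142.45 · e^0.053957 = 142.45 × 1.055439 = 150.3473
Market 153.23 > fair 150.3473: forward overpriced → cash-and-carry (buy spot, short the forward).
At maturity, profit = |F_mkt − F*| = |153.23 − 150.3473| = 2.88 per USD (in JPY)

2.88 per USD (in JPY)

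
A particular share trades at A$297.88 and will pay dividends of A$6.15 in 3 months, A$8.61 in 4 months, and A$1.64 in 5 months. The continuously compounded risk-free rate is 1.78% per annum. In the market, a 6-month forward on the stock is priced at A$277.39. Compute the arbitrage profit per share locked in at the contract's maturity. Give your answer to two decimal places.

A$6.70 per share

PV(dividends) I = 6.15·e^(−0.0178·3/12) + 8.61·e^(−0.0178·4/12) + 1.64·e^(−0.0178·5/12) = 16.3096
Fair forward F* = (S − I)·e^(rT) = (297.88 − 16.3096)·e^0.008900 = 281.5704 × 1.008940 = 284.0876
Market A$277.39 < fair 284.0876: forward underpriced → reverse cash-and-carry (short the stock, invest proceeds at r, pay the dividends, go long the forward).
Profit at T = |F_mkt − F*| = |277.39 − 284.0876| = A$6.70 per share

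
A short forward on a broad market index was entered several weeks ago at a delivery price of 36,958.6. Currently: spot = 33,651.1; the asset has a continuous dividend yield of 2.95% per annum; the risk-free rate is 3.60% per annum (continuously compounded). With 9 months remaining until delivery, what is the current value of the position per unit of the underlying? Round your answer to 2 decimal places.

Current fair forward for the remaining 9 months: F = S·e^((r − q)·T), (r − q) = 0.0360 − 0.0295 = 0.0065
F = 33651.1 · e^(0.0065 × 9/12) = 33651.1 × 1.00488690 = 33815.5496
Value of long forward = (F − K)·e^(−rT) = (33815.5496 − 36958.6) · e^(−0.0360·9/12)
= -3143.0504 × 0.97336124 = -3059.32
Short position value = −(long value) = 3059.32

3059.32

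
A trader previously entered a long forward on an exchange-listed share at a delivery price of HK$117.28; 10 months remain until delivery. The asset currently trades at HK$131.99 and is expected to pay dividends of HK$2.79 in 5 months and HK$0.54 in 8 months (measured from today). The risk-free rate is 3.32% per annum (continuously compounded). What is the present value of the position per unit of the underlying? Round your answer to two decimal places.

HK$14.63

PV(remaining dividends) I = 2.79·e^(−0.0332·5/12) + 0.54·e^(−0.0332·8/12) = 3.2799
Current forward F = (S − I)·e^(rT) = (131.99 − 3.2799)·e^(0.0332·10/12) = 128.7101 × 1.028053 = 132.3208
Value (long) = (F − K)·e^(−rT) = (132.3208 − 117.28) × 0.972713 = 14.6304
Value = HK$14.63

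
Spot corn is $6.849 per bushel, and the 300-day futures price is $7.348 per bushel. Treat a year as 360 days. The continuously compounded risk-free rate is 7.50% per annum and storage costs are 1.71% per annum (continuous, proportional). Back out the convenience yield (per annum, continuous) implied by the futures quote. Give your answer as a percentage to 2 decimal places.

F = S·e^((r+u−y)T) ⇒ (r+u−y) = ln(F/S)/T
ln(7.348/6.849) = 0.070326; /T ⇒ 0.084391
y = r + u − ln(F/S)/T = 0.0750 + 0.0171 − 0.084391 = 0.007709
y = 0.77%

0.77%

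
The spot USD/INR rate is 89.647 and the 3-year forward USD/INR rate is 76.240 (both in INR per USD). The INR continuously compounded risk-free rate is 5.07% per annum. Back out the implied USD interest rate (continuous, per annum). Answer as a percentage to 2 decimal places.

10.47%

F = S·e^((r_INR − r_USD)T) ⇒ r_USD = r_INR − ln(F/S)/T
ln(76.240/89.647) = -0.161993; /(3) = -0.053998
r_USD = 0.0507 + 0.053998 = 0.104698
r_USD = 10.47%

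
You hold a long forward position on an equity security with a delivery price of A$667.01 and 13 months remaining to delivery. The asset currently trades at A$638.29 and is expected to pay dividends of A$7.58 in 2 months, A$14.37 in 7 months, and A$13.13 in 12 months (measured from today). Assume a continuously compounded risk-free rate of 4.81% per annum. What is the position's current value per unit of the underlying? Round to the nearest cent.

-A$28.86

PV(remaining dividends) I = 7.58·e^(−0.0481·2/12) + 14.37·e^(−0.0481·7/12) + 13.13·e^(−0.0481·12/12) = 34.0053
Current forward F = (S − I)·e^(rT) = (638.29 − 34.0053)·e^(0.0481·13/12) = 604.2847 × 1.053490 = 636.6079
Value (long) = (F − K)·e^(−rT) = (636.6079 − 667.01) × 0.949226 = -28.8585
Value = -A$28.86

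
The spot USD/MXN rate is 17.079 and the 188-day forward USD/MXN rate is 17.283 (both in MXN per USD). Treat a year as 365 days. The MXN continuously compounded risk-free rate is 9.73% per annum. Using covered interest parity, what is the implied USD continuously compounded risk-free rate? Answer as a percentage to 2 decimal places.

7.42%

F = S·e^((r_MXN − r_USD)T) ⇒ r_USD = r_MXN − ln(F/S)/T
ln(17.283/17.079) = 0.011874; /(188/365) = 0.023053
r_USD = 0.0973 − 0.023053 = 0.074247
r_USD = 7.42%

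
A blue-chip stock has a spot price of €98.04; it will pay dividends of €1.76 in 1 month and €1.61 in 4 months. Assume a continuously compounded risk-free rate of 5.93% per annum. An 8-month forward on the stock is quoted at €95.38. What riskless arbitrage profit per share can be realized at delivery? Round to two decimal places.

€3.15 per share

PV(dividends) I = 1.76·e^(−0.0593·1/12) + 1.61·e^(−0.0593·4/12) = 3.3298
Fair forward F* = (S − I)·e^(rT) = (98.04 − 3.3298)·e^0.039533 = 94.7102 × 1.040325 = 98.5294
Market €95.38 < fair 98.5294: forward underpriced → reverse cash-and-carry (short the stock, invest proceeds at r, pay the dividends, go long the forward).
Profit at T = |F_mkt − F*| = |95.38 − 98.5294| = €3.15 per share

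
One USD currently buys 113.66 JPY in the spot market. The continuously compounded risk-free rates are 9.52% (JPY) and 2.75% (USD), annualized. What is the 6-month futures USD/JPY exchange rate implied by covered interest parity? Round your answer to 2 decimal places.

117.57

F = S·e^((r_JPY − r_USD)T) = 113.66 · e^((0.0952 − 0.0275) × 6/12)
= 113.66 · e^0.033850 = 113.66 × 1.034429
F = 117.57 JPY per USD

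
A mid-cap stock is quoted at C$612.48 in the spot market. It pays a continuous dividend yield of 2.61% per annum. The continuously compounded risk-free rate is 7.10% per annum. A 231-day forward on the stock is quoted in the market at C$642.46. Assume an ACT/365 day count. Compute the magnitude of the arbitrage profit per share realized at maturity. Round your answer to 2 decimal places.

Fair forward: F* = S·e^(carry·T), with carry = (r − q) = 0.0710 − 0.0261 = 0.0449
F* = 612.48 · e^(0.0449 × 231/365) = 612.48 · e^0.028416 = 612.48 × 1.028824 = C$630.1341
Market C$642.46 > fair C$630.1341: forward overpriced → cash-and-carry (buy spot, short the forward).
At maturity, profit = |F_mkt − F*| = |642.46 − 630.1341| = C$12.33 per share

C$12.33 per share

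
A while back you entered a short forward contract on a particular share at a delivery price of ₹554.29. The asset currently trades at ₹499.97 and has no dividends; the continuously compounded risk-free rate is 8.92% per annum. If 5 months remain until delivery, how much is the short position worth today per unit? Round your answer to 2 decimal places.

₹34.10

Current fair forward for the remaining 5 months: F = S·e^(r·T), r = 0.0892
F = 499.97 · e^(0.0892 × 5/12) = 499.97 × 1.037866 = 518.9019
Value of long forward = (F − K)·e^(−rT) = (518.9019 − 554.29) · e^(−0.0892·5/12)
= -35.3881 × 0.963516 = -34.10
Short position value = −(long value) = ₹34.10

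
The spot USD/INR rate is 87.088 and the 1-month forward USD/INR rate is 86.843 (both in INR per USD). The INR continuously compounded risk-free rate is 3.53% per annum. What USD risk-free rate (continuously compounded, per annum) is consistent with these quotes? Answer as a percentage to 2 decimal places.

F = S·e^((r_INR − r_USD)T) ⇒ r_USD = r_INR − ln(F/S)/T
ln(86.843/87.088) = -0.002817; /(1/12) = -0.033804
r_USD = 0.0353 + 0.033804 = 0.069104
r_USD = 6.91%

6.91%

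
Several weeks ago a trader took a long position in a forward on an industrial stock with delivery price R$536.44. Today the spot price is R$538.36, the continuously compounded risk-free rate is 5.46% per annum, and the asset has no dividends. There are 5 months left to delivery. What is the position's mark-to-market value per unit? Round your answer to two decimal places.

R$13.99

Current fair forward for the remaining 5 months: F = S·e^(r·T), r = 0.0546
F = 538.36 · e^(0.0546 × 5/12) = 538.36 × 1.023011 = 550.7482
Value of long forward = (F − K)·e^(−rT) = (550.7482 − 536.44) · e^(−0.0546·5/12)
= 14.3082 × 0.977507 = 13.99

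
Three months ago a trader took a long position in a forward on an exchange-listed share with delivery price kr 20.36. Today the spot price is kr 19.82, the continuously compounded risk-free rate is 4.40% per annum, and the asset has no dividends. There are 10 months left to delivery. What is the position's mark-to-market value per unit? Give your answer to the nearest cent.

Current fair forward for the remaining 10 months: F = S·e^(r·T), r = 0.0440
F = 19.82 · e^(0.0440 × 10/12) = 19.82 × 1.037347 = 20.5602
Value of long forward = (F − K)·e^(−rT) = (20.5602 − 20.36) · e^(−0.0440·10/12)
= 0.2002 × 0.963997 = 0.19

kr 0.19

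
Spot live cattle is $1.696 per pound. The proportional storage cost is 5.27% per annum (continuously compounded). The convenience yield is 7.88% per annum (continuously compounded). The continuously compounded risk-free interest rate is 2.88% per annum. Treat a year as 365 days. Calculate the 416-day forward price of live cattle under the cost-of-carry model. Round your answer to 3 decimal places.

$1.701 per pound

Net carry = r + u − y = 0.0288 + 0.0527 − 0.0788 = 0.0027
F = S·e^((r+u−y)T) = 1.696 · e^(0.0027 × 416/365) = 1.696 · e^0.003077
= 1.696 × 1.003082 = $1.701 per pound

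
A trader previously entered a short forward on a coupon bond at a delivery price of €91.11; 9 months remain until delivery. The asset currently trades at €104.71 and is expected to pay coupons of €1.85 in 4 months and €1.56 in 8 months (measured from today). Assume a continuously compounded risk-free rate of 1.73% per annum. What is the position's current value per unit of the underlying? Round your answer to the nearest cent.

-€11.39

PV(remaining coupons) I = 1.85·e^(−0.0173·4/12) + 1.56·e^(−0.0173·8/12) = 3.3815
Current forward F = (S − I)·e^(rT) = (104.71 − 3.3815)·e^(0.0173·9/12) = 101.3285 × 1.013060 = 102.6519
Value (long) = (F − K)·e^(−rT) = (102.6519 − 91.11) × 0.987109 = 11.3931
Short position value = −(long value) = -€11.39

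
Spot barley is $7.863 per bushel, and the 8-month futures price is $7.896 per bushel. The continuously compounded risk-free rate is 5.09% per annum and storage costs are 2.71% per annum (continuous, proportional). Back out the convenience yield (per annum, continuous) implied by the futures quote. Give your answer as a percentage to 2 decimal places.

F = S·e^((r+u−y)T) ⇒ (r+u−y) = ln(F/S)/T
ln(7.896/7.863) = 0.004188; /T ⇒ 0.006282
y = r + u − ln(F/S)/T = 0.0509 + 0.0271 − 0.006282 = 0.071718
y = 7.17%

7.17%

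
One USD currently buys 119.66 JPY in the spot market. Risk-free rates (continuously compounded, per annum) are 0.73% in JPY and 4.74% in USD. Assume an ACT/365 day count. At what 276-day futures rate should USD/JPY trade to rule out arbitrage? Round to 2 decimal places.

F = S·e^((r_JPY − r_USD)T) = 119.66 · e^((0.0073 − 0.0474) × 276/365)
= 119.66 · e^-0.030322 = 119.66 × 0.970133
F = 116.09 JPY per USD

116.09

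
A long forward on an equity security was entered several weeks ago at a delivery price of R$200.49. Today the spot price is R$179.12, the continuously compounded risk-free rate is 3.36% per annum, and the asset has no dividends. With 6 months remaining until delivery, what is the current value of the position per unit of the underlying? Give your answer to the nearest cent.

Current fair forward for the remaining 6 months: F = S·e^(r·T), r = 0.0336
F = 179.12 · e^(0.0336 × 6/12) = 179.12 × 1.016942 = 182.1547
Value of long forward = (F − K)·e^(−rT) = (182.1547 − 200.49) · e^(−0.0336·6/12)
= -18.3353 × 0.983340 = -18.03

-R$18.03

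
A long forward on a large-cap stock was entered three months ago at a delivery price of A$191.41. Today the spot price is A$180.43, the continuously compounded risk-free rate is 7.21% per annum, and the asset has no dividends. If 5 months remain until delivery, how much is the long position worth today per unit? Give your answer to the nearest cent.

-A$5.32

Current fair forward for the remaining 5 months: F = S·e^(r·T), r = 0.0721
F = 180.43 · e^(0.0721 × 5/12) = 180.43 × 1.030497 = 185.9326
Value of long forward = (F − K)·e^(−rT) = (185.9326 − 191.41) · e^(−0.0721·5/12)
= -5.4774 × 0.970405 = -5.32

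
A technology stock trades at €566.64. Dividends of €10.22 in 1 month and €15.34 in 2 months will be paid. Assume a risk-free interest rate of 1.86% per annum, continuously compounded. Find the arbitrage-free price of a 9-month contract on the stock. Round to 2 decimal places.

€548.75

PV(dividends) I = 10.22·e^(−0.0186·1/12) + 15.34·e^(−0.0186·2/12)
I = 10.2042 + 15.2925 = 25.4967
F = (S − I)·e^(rT) = (566.64 − 25.4967) · e^(0.0186·9/12)
= 541.1433 · e^0.013950 = 541.1433 × 1.014048 = €548.75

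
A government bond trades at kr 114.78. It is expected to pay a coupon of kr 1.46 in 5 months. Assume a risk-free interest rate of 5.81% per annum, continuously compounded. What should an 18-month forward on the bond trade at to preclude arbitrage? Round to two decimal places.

PV(coupons) I = 1.46·e^(−0.0581·5/12)
I = 1.4251
F = (S − I)·e^(rT) = (114.78 − 1.4251) · e^(0.0581·18/12)
= 113.3549 · e^0.087150 = 113.3549 × 1.091060 = kr 123.68

kr 123.68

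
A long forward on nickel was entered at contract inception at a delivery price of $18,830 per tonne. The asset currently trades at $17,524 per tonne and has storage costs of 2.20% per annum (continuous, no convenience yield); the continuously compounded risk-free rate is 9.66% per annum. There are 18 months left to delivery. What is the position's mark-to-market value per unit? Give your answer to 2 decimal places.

Current fair forward for the remaining 18 months: F = S·e^((r + u)·T), (r + u) = 0.0966 + 0.0220 = 0.1186
F = 17524 · e^(0.1186 × 18/12) = 17524 × 1.19470584 = 20936.0251
Value of long forward = (F − K)·e^(−rT) = (20936.0251 − 18830) · e^(−0.0966·18/12)
= 2106.0251 × 0.86510880 = 1821.94

$1821.94 per tonne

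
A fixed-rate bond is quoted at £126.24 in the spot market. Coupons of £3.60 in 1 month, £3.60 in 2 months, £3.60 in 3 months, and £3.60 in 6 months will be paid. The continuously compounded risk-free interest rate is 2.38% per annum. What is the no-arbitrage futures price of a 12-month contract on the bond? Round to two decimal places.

PV(coupons) I = 3.60·e^(−0.0238·1/12) + 3.60·e^(−0.0238·2/12) + 3.60·e^(−0.0238·3/12) + 3.60·e^(−0.0238·6/12)
I = 3.5929 + 3.5857 + 3.5786 + 3.5574 = 14.3146
F = (S − I)·e^(rT) = (126.24 − 14.3146) · e^(0.0238·12/12)
= 111.9254 · e^0.023800 = 111.9254 × 1.024085 = £114.62

£114.62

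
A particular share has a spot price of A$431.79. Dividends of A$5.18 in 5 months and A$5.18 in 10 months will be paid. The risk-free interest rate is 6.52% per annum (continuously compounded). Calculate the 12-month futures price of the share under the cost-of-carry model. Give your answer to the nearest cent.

A$450.26

PV(dividends) I = 5.18·e^(−0.0652·5/12) + 5.18·e^(−0.0652·10/12)
I = 5.0412 + 4.9061 = 9.9473
F = (S − I)·e^(rT) = (431.79 − 9.9473) · e^(0.0652·12/12)
= 421.8427 · e^0.065200 = 421.8427 × 1.067372 = A$450.26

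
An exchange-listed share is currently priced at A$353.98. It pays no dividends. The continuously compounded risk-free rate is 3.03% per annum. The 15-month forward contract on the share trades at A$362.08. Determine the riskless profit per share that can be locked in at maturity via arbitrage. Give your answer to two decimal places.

A$5.56 per share

Fair forward: F* = S·e^(carry·T), with carry = r = 0.0303
F* = 353.98 · e^(0.0303 × 15/12) = 353.98 · e^0.037875 = 353.98 × 1.038601 = A$367.6440
Market A$362.08 < fair A$367.6440: forward underpriced → reverse cash-and-carry (short spot, go long the forward).
At maturity, profit = |F_mkt − F*| = |362.08 − 367.6440| = A$5.56 per share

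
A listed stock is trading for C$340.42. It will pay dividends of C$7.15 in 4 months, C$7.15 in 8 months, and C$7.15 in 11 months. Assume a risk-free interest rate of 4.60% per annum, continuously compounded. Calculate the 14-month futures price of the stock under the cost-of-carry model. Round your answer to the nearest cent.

PV(dividends) I = 7.15·e^(−0.0460·4/12) + 7.15·e^(−0.0460·8/12) + 7.15·e^(−0.0460·11/12)
I = 7.0412 + 6.9341 + 6.8548 = 20.8301
F = (S − I)·e^(rT) = (340.42 − 20.8301) · e^(0.0460·14/12)
= 319.5899 · e^0.053667 = 319.5899 × 1.055133 = C$337.21

C$337.21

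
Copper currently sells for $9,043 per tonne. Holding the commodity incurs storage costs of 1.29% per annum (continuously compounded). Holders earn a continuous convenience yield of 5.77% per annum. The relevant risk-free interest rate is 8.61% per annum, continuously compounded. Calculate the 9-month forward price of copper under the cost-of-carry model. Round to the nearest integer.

Net carry = r + u − y = 0.0861 + 0.0129 − 0.0577 = 0.0413
F = S·e^((r+u−y)T) = 9043 · e^(0.0413 × 9/12) = 9043 · e^0.030975
= 9043 × 1.031460 = $9,327 per tonne

$9,327 per tonne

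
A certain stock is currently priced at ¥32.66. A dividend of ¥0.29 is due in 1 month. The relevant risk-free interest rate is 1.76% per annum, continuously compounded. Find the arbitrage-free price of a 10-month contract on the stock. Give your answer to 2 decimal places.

¥32.85

PV(dividends) I = 0.29·e^(−0.0176·1/12)
I = 0.2896
F = (S − I)·e^(rT) = (32.66 − 0.2896) · e^(0.0176·10/12)
= 32.3704 · e^0.014667 = 32.3704 × 1.014775 = ¥32.85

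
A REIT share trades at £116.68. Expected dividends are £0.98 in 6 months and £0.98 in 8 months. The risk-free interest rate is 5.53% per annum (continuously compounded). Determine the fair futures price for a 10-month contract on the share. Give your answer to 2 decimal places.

£120.20

PV(dividends) I = 0.98·e^(−0.0553·6/12) + 0.98·e^(−0.0553·8/12)
I = 0.9533 + 0.9445 = 1.8978
F = (S − I)·e^(rT) = (116.68 − 1.8978) · e^(0.0553·10/12)
= 114.7822 · e^0.046083 = 114.7822 × 1.047161 = £120.20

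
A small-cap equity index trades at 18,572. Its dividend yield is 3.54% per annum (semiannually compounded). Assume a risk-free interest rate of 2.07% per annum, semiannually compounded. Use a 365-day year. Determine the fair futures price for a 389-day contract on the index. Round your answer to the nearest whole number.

18,287

F = S · (1+r/2)^(2T) / (1+q/2)^(2T)
= 18572 × 1.022190 / 1.038106 = 18572 × 0.984668
F = 18,287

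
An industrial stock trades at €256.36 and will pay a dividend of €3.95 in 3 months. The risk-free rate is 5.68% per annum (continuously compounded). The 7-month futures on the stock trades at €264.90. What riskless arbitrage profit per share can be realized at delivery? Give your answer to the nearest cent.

€3.93 per share

PV(dividends) I = 3.95·e^(−0.0568·3/12) = 3.8943
Fair futures F* = (S − I)·e^(rT) = (256.36 − 3.8943)·e^0.033133 = 252.4657 × 1.033688 = 260.9708
Market €264.90 > fair 260.9708: forward overpriced → cash-and-carry (borrow at r, buy the stock and collect the dividends, short the forward).
Profit at T = |F_mkt − F*| = |264.90 − 260.9708| = €3.93 per share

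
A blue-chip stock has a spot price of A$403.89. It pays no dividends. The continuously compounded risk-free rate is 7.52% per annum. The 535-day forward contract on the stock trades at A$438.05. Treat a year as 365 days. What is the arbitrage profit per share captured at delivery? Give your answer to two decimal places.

A$12.90 per share

Fair forward: F* = S·e^(carry·T), with carry = r = 0.0752
F* = 403.89 · e^(0.0752 × 535/365) = 403.89 · e^0.110225 = 403.89 × 1.116529 = A$450.9549
Market A$438.05 < fair A$450.9549: forward underpriced → reverse cash-and-carry (short spot, go long the forward).
At maturity, profit = |F_mkt − F*| = |438.05 − 450.9549| = A$12.90 per share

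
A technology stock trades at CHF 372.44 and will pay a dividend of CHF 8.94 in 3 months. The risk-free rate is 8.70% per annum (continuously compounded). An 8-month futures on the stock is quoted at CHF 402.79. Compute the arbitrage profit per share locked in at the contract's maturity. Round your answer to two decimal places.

PV(dividends) I = 8.94·e^(−0.0870·3/12) = 8.7477
Fair futures F* = (S − I)·e^(rT) = (372.44 − 8.7477)·e^0.058000 = 363.6923 × 1.059715 = 385.4102
Market CHF 402.79 > fair 385.4102: forward overpriced → cash-and-carry (borrow at r, buy the stock and collect the dividends, short the forward).
Profit at T = |F_mkt − F*| = |402.79 − 385.4102| = CHF 17.38 per share

CHF 17.38 per share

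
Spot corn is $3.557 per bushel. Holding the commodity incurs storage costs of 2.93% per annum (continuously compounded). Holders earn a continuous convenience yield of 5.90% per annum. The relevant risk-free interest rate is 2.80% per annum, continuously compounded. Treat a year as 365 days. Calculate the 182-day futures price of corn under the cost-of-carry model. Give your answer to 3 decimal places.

$3.554 per bushel

Net carry = r + u − y = 0.0280 + 0.0293 − 0.0590 = -0.0017
F = S·e^((r+u−y)T) = 3.557 · e^(-0.0017 × 182/365) = 3.557 · e^-0.000848
= 3.557 × 0.999152 = $3.554 per bushel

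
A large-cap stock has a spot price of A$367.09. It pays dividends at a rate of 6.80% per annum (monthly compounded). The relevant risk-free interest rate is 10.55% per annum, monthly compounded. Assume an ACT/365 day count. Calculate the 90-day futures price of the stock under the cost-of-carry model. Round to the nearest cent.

A$370.48

F = S · (1+r/12)^(12T) / (1+q/12)^(12T)
= 367.09 × 1.026238 / 1.016860 = 367.09 × 1.009223
F = A$370.48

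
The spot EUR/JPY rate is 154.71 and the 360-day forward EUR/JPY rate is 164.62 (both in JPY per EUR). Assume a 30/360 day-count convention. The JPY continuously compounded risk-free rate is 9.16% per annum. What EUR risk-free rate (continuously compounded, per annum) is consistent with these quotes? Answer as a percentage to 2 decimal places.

2.95%

F = S·e^((r_JPY − r_EUR)T) ⇒ r_EUR = r_JPY − ln(F/S)/T
ln(164.62/154.71) = 0.062087; /(360/360) = 0.062087
r_EUR = 0.0916 − 0.062087 = 0.029513
r_EUR = 2.95%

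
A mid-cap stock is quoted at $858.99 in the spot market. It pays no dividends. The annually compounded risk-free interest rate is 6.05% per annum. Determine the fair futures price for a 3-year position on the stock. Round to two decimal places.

$1,024.52

F = S · (1+r)^T
= 858.99 × 1.192702
F = $1,024.52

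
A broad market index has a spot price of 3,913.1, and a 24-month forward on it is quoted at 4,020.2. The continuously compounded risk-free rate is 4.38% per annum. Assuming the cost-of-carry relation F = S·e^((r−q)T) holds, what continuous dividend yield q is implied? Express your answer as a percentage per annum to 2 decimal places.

3.03%

From F = S·e^((r−q)T): (r − q) = ln(F/S)/T
ln(4020.2/3913.1) = ln(1.027370) = 0.027002
(r − q) = 0.027002 / (24/12) = 0.013501
q = r − ln(F/S)/T = 0.0438 − 0.013501 = 0.030299
q = 3.03%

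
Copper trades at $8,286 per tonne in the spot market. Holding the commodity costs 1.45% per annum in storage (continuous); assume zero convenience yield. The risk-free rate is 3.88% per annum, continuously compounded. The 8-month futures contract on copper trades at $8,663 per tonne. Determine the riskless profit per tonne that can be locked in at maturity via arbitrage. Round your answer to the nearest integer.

$77 per tonne

Fair futures: F* = S·e^(carry·T), with carry = (r + u) = 0.0388 + 0.0145 = 0.0533
F* = 8286 · e^(0.0533 × 8/12) = 8286 · e^0.035533 = 8286 × 1.036172 = $8585.7212
Market $8663 > fair $8585.7212: forward overpriced → cash-and-carry (buy spot, short the forward).
At maturity, profit = |F_mkt − F*| = |8663 − 8585.7212| = $77 per tonne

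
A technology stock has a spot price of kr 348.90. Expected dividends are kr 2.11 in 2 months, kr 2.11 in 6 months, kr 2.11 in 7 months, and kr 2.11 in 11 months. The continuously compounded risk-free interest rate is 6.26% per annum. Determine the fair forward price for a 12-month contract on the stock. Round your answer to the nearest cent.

PV(dividends) I = 2.11·e^(−0.0626·2/12) + 2.11·e^(−0.0626·6/12) + 2.11·e^(−0.0626·7/12) + 2.11·e^(−0.0626·11/12)
I = 2.0881 + 2.0450 + 2.0343 + 1.9923 = 8.1597
F = (S − I)·e^(rT) = (348.90 − 8.1597) · e^(0.0626·12/12)
= 340.7403 · e^0.062600 = 340.7403 × 1.064601 = kr 362.75

kr 362.75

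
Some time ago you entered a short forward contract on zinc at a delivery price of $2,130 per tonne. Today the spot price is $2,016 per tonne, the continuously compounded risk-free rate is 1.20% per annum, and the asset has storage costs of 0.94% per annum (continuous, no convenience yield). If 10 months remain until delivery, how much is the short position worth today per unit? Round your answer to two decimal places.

$76.95 per tonne

Current fair forward for the remaining 10 months: F = S·e^((r + u)·T), (r + u) = 0.0120 + 0.0094 = 0.0214
F = 2016 · e^(0.0214 × 10/12) = 2016 × 1.01799330 = 2052.2745
Value of long forward = (F − K)·e^(−rT) = (2052.2745 − 2130) · e^(−0.0120·10/12)
= -77.7255 × 0.99004983 = -76.95
Short position value = −(long value) = $76.95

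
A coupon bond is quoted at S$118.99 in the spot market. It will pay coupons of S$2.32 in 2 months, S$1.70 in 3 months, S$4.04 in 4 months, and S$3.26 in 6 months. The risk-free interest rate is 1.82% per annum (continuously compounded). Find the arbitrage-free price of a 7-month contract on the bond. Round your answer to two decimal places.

PV(coupons) I = 2.32·e^(−0.0182·2/12) + 1.70·e^(−0.0182·3/12) + 4.04·e^(−0.0182·4/12) + 3.26·e^(−0.0182·6/12)
I = 2.3130 + 1.6923 + 4.0156 + 3.2305 = 11.2514
F = (S − I)·e^(rT) = (118.99 − 11.2514) · e^(0.0182·7/12)
= 107.7386 · e^0.010617 = 107.7386 × 1.010674 = S$108.89

S$108.89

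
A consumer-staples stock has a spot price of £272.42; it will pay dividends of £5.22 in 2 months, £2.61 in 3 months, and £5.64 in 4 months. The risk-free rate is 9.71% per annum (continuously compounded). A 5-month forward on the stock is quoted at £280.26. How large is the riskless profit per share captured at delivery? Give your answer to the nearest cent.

£10.28 per share

PV(dividends) I = 5.22·e^(−0.0971·2/12) + 2.61·e^(−0.0971·3/12) + 5.64·e^(−0.0971·4/12) = 13.1440
Fair forward F* = (S − I)·e^(rT) = (272.42 − 13.1440)·e^0.040458 = 259.2760 × 1.041288 = 269.9810
Market £280.26 > fair 269.9810: forward overpriced → cash-and-carry (borrow at r, buy the stock and collect the dividends, short the forward).
Profit at T = |F_mkt − F*| = |280.26 − 269.9810| = £10.28 per share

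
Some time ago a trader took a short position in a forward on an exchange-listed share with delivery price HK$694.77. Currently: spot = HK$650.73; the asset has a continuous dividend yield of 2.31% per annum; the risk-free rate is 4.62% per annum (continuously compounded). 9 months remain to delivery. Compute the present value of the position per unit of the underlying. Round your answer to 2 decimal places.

Current fair forward for the remaining 9 months: F = S·e^((r − q)·T), (r − q) = 0.0462 − 0.0231 = 0.0231
F = 650.73 · e^(0.0231 × 9/12) = 650.73 × 1.017476 = 662.1022
Value of long forward = (F − K)·e^(−rT) = (662.1022 − 694.77) · e^(−0.0462·9/12)
= -32.6678 × 0.965943 = -31.56
Short position value = −(long value) = HK$31.56

HK$31.56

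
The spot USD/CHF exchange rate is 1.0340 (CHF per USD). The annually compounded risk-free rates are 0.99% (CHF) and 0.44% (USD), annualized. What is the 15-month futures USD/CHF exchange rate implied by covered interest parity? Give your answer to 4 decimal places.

By covered interest parity, F = S · (1+r_CHF)^T / (1+r_USD)^T
= 1.0340 × 1.012390 / 1.005503 = 1.0340 × 1.006849
F = 1.0411 CHF per USD

1.0411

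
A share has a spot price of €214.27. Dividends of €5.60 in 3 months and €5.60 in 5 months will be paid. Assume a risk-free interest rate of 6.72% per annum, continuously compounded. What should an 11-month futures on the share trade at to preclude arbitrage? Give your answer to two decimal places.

PV(dividends) I = 5.60·e^(−0.0672·3/12) + 5.60·e^(−0.0672·5/12)
I = 5.5067 + 5.4454 = 10.9521
F = (S − I)·e^(rT) = (214.27 − 10.9521) · e^(0.0672·11/12)
= 203.3179 · e^0.061600 = 203.3179 × 1.063537 = €216.24

€216.24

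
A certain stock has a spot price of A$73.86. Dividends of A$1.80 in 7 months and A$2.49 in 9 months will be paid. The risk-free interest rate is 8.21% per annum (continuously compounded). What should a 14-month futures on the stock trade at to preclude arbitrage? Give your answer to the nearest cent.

A$76.82

PV(dividends) I = 1.80·e^(−0.0821·7/12) + 2.49·e^(−0.0821·9/12)
I = 1.7158 + 2.3413 = 4.0571
F = (S − I)·e^(rT) = (73.86 − 4.0571) · e^(0.0821·14/12)
= 69.8029 · e^0.095783 = 69.8029 × 1.100520 = A$76.82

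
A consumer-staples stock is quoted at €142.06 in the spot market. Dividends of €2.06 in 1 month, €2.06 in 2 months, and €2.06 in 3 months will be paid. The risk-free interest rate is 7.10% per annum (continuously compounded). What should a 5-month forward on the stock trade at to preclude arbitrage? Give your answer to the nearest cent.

€140.03

PV(dividends) I = 2.06·e^(−0.0710·1/12) + 2.06·e^(−0.0710·2/12) + 2.06·e^(−0.0710·3/12)
I = 2.0478 + 2.0358 + 2.0238 = 6.1074
F = (S − I)·e^(rT) = (142.06 − 6.1074) · e^(0.0710·5/12)
= 135.9526 · e^0.029583 = 135.9526 × 1.030025 = €140.03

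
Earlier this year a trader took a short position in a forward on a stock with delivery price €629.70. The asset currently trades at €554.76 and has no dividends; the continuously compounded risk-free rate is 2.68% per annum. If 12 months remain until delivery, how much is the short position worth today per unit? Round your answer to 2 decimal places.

€58.29

Current fair forward for the remaining 12 months: F = S·e^(r·T), r = 0.0268
F = 554.76 · e^(0.0268 × 12/12) = 554.76 × 1.027162 = 569.8284
Value of long forward = (F − K)·e^(−rT) = (569.8284 − 629.70) · e^(−0.0268·12/12)
= -59.8716 × 0.973556 = -58.29
Short position value = −(long value) = €58.29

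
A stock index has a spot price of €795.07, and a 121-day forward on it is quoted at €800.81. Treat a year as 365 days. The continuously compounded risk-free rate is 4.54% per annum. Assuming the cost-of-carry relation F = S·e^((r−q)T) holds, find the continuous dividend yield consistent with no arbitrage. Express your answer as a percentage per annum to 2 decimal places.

From F = S·e^((r−q)T): (r − q) = ln(F/S)/T
ln(800.81/795.07) = ln(1.007219) = 0.007193
(r − q) = 0.007193 / (121/365) = 0.021698
q = r − ln(F/S)/T = 0.0454 − 0.021698 = 0.023702
q = 2.37%

2.37%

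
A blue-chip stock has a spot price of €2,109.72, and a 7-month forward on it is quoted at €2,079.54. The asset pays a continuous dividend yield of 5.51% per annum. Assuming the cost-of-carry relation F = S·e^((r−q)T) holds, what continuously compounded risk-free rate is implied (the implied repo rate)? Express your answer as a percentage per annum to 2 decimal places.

3.04%

From F = S·e^((r−q)T): (r − q) = ln(F/S)/T
ln(2079.54/2109.72) = ln(0.985695) = -0.014408
(r − q) = -0.014408 / (7/12) = -0.024699
r = ln(F/S)/T + q = -0.024699 + 0.0551 = 0.030401
r = 3.04%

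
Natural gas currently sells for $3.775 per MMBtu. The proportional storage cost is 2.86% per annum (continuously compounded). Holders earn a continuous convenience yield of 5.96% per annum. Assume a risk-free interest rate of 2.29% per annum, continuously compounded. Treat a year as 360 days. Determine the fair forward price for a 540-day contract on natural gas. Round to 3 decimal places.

$3.729 per MMBtu

Net carry = r + u − y = 0.0229 + 0.0286 − 0.0596 = -0.0081
F = S·e^((r+u−y)T) = 3.775 · e^(-0.0081 × 540/360) = 3.775 · e^-0.012150
= 3.775 × 0.987924 = $3.729 per MMBtu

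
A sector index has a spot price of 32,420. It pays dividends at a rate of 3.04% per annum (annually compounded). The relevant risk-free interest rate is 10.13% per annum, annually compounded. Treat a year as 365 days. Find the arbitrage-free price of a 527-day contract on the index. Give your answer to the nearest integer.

F = S · (1+r)^T / (1+q)^T
= 32420 × 1.149489 / 1.044187 = 32420 × 1.100846
F = 35,689

35,689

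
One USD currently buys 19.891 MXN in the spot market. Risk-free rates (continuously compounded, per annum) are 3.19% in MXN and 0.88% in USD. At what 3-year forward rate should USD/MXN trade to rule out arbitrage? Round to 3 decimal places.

F = S·e^((r_MXN − r_USD)T) = 19.891 · e^((0.0319 − 0.0088) × 3)
= 19.891 · e^0.069300 = 19.891 × 1.071758
F = 21.318 MXN per USD

21.318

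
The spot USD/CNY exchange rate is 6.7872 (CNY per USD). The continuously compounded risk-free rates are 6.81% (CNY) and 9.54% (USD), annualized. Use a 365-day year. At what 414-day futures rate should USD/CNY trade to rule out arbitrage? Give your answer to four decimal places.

F = S·e^((r_CNY − r_USD)T) = 6.7872 · e^((0.0681 − 0.0954) × 414/365)
= 6.7872 · e^-0.030965 = 6.7872 × 0.969510
F = 6.5803 CNY per USD

6.5803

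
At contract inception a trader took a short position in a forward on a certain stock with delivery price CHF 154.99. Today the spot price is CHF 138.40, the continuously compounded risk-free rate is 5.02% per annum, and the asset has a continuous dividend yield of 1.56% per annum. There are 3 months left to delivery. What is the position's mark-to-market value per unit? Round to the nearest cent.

Current fair forward for the remaining 3 months: F = S·e^((r − q)·T), (r − q) = 0.0502 − 0.0156 = 0.0346
F = 138.40 · e^(0.0346 × 3/12) = 138.40 × 1.008688 = 139.6024
Value of long forward = (F − K)·e^(−rT) = (139.6024 − 154.99) · e^(−0.0502·3/12)
= -15.3876 × 0.987528 = -15.20
Short position value = −(long value) = CHF 15.20

CHF 15.20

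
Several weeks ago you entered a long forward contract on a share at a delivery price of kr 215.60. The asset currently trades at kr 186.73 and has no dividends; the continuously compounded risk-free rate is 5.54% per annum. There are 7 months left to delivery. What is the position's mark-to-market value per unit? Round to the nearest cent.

Current fair forward for the remaining 7 months: F = S·e^(r·T), r = 0.0554
F = 186.73 · e^(0.0554 × 7/12) = 186.73 × 1.032845 = 192.8631
Value of long forward = (F − K)·e^(−rT) = (192.8631 − 215.60) · e^(−0.0554·7/12)
= -22.7369 × 0.968200 = -22.01

-kr 22.01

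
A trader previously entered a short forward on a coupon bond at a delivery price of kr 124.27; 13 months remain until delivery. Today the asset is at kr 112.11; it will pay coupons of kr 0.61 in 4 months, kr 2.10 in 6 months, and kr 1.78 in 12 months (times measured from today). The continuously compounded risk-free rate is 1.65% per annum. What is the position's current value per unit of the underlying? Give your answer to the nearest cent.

kr 14.40

PV(remaining coupons) I = 0.61·e^(−0.0165·4/12) + 2.10·e^(−0.0165·6/12) + 1.78·e^(−0.0165·12/12) = 4.4403
Current forward F = (S − I)·e^(rT) = (112.11 − 4.4403)·e^(0.0165·13/12) = 107.6697 × 1.018036 = 109.6116
Value (long) = (F − K)·e^(−rT) = (109.6116 − 124.27) × 0.982284 = -14.3987
Short position value = −(long value) = kr 14.40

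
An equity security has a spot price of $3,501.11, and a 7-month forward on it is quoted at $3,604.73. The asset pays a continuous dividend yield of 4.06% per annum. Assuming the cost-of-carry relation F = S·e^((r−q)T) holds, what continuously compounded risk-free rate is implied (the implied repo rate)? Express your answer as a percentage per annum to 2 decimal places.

From F = S·e^((r−q)T): (r − q) = ln(F/S)/T
ln(3604.73/3501.11) = ln(1.029596) = 0.029166
(r − q) = 0.029166 / (7/12) = 0.049999
r = ln(F/S)/T + q = 0.049999 + 0.0406 = 0.090599
r = 9.06%

9.06%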